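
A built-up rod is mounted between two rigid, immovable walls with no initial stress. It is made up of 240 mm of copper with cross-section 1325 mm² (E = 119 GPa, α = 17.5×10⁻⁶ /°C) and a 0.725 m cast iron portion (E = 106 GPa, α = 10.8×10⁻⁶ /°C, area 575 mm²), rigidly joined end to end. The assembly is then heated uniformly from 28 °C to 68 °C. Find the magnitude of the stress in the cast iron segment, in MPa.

Free thermal expansion of the whole bar: Σ αᵢΔT Lᵢ = 17.5×10⁻⁶×40×240 + 10.8×10⁻⁶×40×725 = 0.4812 mm.
The rigid supports impose zero overall length change; the single axial force P common to all segments must satisfy P Σ Lᵢ/(AᵢEᵢ) = δ_free.
The series flexibility is Σ Lᵢ/(AᵢEᵢ) = 240/(1325×119×10³) + 725/(575×106×10³) = 1.342×10⁻⁵ mm/N.
P = 0.4812 / 1.342×10⁻⁵ = 35860 N = 35.86 kN, compressive.
σ_{cast iron} = P / A = 35860 / 575 = 62.37 MPa.

σ ≈ 62.4 MPa (compressive)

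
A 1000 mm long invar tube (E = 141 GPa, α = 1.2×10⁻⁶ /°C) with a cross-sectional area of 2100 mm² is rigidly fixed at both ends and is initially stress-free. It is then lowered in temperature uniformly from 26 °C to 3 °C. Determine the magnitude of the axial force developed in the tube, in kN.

Full restraint means ε = 0, so the stress is σ = EαΔT = 141×10³ × 1.2×10⁻⁶ × 23 = 3.892 MPa.
P = AEαΔT = 2100 × 141×10³ × 1.2×10⁻⁶ × 23 = 8.172 kN (tensile).

P ≈ 8.17 kN (tensile)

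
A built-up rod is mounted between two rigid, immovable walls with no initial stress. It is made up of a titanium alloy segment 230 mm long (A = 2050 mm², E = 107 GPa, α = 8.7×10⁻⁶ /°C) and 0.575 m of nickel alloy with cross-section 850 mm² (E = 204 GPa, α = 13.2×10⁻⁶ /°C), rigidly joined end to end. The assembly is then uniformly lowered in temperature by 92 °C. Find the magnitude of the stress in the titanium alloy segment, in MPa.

With the walls removed the bar would change length by δ_free = Σ αᵢΔT Lᵢ = 8.7×10⁻⁶×92×230 + 13.2×10⁻⁶×92×575 = 0.8824 mm.
The rigid supports impose zero overall length change; the single axial force P common to all segments must satisfy P Σ Lᵢ/(AᵢEᵢ) = δ_free.
Σ Lᵢ/(AᵢEᵢ) = 230/(2050×107×10³) + 575/(850×204×10³) = 4.365×10⁻⁶ mm/N.
P = 0.8824 / 4.365×10⁻⁶ = 202200 N = 202.2 kN, tensile.
σ_{titanium alloy} = P / A = 202200 / 2050 = 98.62 MPa.

σ ≈ 98.6 MPa (tensile)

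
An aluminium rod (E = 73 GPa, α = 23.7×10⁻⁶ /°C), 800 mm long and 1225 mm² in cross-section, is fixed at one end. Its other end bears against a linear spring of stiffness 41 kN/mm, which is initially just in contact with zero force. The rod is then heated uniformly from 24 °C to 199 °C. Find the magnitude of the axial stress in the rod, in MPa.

σ ≈ 81.2 MPa (compressive)

Free thermal expansion: δ_free = αΔT L = 23.7×10⁻⁶ × 175 × 800 = 3.318 mm.
Let P be the compressive force at the spring. The rod shortens elastically by PL/(AE) and the spring compresses by P/k; together these equal δ_free.
So P = δ_free / [L/(AE) + 1/k] = 3.318 / [ 800/(1225×73×10³) + 1/(41×10³) ].
P = 3.318 / 3.334×10⁻⁵ = 99530 N.
σ = P/A = 99530/1225 = 81.25 MPa.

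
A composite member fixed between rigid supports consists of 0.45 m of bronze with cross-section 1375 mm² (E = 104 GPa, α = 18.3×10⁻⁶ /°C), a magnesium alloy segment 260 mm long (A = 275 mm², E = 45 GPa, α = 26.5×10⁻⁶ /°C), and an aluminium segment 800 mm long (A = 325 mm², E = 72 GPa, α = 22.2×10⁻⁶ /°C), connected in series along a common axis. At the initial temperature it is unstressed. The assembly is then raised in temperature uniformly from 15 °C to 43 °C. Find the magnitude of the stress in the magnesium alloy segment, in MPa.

σ ≈ 57.4 MPa (compressive)

If the supports were absent, the total length change would be Σ αᵢΔT Lᵢ = 18.3×10⁻⁶×28×450 + 26.5×10⁻⁶×28×260 + 22.2×10⁻⁶×28×800 = 0.9208 mm.
Since the ends are fixed, an axial force P builds up, equal in every segment, with P · Σ Lᵢ/(AᵢEᵢ) = δ_free.
Σ Lᵢ/(AᵢEᵢ) = 450/(1375×104×10³) + 260/(275×45×10³) + 800/(325×72×10³) = 5.834×10⁻⁵ mm/N.
P = 0.9208 / 5.834×10⁻⁵ = 15780 N = 15.78 kN, compressive.
σ_{magnesium alloy} = P / A = 15780 / 275 = 57.39 MPa.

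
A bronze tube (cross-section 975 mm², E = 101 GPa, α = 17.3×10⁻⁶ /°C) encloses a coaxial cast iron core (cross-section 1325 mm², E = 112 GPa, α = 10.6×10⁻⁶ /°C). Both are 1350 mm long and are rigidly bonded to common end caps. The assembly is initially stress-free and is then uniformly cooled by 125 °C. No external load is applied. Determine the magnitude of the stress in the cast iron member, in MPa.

Both members must finish at the same length. With the larger α, the bronze tends to over-contract; the plates restrain it, putting the bronze in tension and the cast iron in compression. With no external load the two internal forces are equal and opposite, magnitude P.
Setting the final lengths equal and cancelling L: (α₁ − α₂)ΔT = P/(A₁E₁) + P/(A₂E₂).
|α₁ − α₂|·ΔT = 6.7×10⁻⁶ × 125 = 0.0008375.
1/(A₁E₁) + 1/(A₂E₂) = 1/(975×101×10³) + 1/(1325×112×10³) = 1.689×10⁻⁸ N⁻¹.
P = 0.0008375 / 1.689×10⁻⁸ = 49580 N = 49.58 kN.
σ_{cast iron} = P/A₂ = 49580/1325 = 37.42 MPa, compressive.

σ ≈ 37.4 MPa (compressive)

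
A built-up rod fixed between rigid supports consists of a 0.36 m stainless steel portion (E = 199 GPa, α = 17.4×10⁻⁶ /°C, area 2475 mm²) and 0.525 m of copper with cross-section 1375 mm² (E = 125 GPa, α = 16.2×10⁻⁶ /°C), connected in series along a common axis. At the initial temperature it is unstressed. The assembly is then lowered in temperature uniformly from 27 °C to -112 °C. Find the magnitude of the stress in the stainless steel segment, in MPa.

If the supports were absent, the total length change would be Σ αᵢΔT Lᵢ = 17.4×10⁻⁶×139×360 + 16.2×10⁻⁶×139×525 = 2.053 mm.
The walls prevent any net length change, so an axial force P (same in every segment) develops. Compatibility: P · Σ Lᵢ/(AᵢEᵢ) = δ_free.
The series flexibility is Σ Lᵢ/(AᵢEᵢ) = 360/(2475×199×10³) + 525/(1375×125×10³) = 3.785×10⁻⁶ mm/N.
P = 2.053 / 3.785×10⁻⁶ = 542300 N = 542.3 kN, tensile.
σ_{stainless steel} = P / A = 542300 / 2475 = 219.1 MPa.

σ ≈ 219 MPa (tensile)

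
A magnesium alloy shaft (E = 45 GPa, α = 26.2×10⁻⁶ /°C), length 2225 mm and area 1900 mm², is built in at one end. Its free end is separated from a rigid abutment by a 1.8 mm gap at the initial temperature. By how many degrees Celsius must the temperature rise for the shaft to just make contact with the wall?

Contact occurs when the free expansion equals the gap: αΔT L = 1.8 mm.
ΔT = 1.8 / (26.2×10⁻⁶ × 2225) = 30.88 °C.

ΔT ≈ 30.9 °C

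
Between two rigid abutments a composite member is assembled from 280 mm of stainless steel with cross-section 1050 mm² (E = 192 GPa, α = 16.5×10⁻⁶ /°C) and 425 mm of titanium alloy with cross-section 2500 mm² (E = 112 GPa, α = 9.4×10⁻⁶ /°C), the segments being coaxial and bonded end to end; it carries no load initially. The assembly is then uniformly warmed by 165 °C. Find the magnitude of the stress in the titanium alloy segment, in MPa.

If the supports were absent, the total length change would be Σ αᵢΔT Lᵢ = 16.5×10⁻⁶×165×280 + 9.4×10⁻⁶×165×425 = 1.421 mm.
The walls prevent any net length change, so an axial force P (same in every segment) develops. Compatibility: P · Σ Lᵢ/(AᵢEᵢ) = δ_free.
The series flexibility is Σ Lᵢ/(AᵢEᵢ) = 280/(1050×192×10³) + 425/(2500×112×10³) = 2.907×10⁻⁶ mm/N.
Hence P = δ_free / Σ(L/AE) = 1.421/2.907×10⁻⁶ = 489 kN (compressive).
σ_{titanium alloy} = P / A = 489000 / 2500 = 195.6 MPa.

σ ≈ 196 MPa (compressive)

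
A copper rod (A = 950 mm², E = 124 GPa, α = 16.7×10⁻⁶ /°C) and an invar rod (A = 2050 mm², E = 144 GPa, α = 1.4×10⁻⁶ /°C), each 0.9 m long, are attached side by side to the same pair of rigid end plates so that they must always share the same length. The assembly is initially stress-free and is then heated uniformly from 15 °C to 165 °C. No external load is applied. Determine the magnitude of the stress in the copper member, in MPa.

The copper has the larger α, so on heating it would change length more than the invar if both were free. The rigid plates force a common final length, so the copper is put into compression and the invar into tension, with equal and opposite forces P (no external load).
Equating the net (thermal + elastic) strains gives |α₁ − α₂|·ΔT = P·[1/(A₁E₁) + 1/(A₂E₂)].
|α₁ − α₂|·ΔT = 15.3×10⁻⁶ × 150 = 0.002295.
1/(A₁E₁) + 1/(A₂E₂) = 1/(950×124×10³) + 1/(2050×144×10³) = 1.188×10⁻⁸ N⁻¹.
So P = 0.002295 / 1.188×10⁻⁸ = 193.2 kN.
σ_{copper} = P/A₁ = 193200/950 = 203.4 MPa, compressive.

σ ≈ 203 MPa (compressive)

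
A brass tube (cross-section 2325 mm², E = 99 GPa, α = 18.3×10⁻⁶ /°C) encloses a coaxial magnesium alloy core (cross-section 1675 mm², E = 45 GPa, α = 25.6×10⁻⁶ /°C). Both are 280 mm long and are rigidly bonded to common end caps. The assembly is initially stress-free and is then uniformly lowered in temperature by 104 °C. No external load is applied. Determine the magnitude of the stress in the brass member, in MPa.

σ ≈ 18.5 MPa (compressive)

Equilibrium of a rigid end plate with no external load gives equal and opposite internal forces ±P in the two members. Since α_{magnesium alloy} > α_{brass}, cooling drives the magnesium alloy into tension and the brass into compression.
Compatibility of the two members (thermal + elastic change equal): (α₁ − α₂)ΔT = P·[1/(A₁E₁) + 1/(A₂E₂)].
|α₁ − α₂|·ΔT = 7.3×10⁻⁶ × 104 = 0.0007592.
1/(A₁E₁) + 1/(A₂E₂) = 1/(2325×99×10³) + 1/(1675×45×10³) = 1.761×10⁻⁸ N⁻¹.
So P = 0.0007592 / 1.761×10⁻⁸ = 43.11 kN.
σ_{brass} = P/A₁ = 43110/2325 = 18.54 MPa, compressive.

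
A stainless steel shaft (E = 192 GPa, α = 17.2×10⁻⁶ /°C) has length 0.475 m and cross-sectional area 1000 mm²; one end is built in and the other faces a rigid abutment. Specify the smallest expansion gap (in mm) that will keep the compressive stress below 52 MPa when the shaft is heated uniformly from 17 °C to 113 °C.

g ≈ 0.656 mm

Free expansion if unrestrained: δ_free = αΔT L = 17.2×10⁻⁶ × 96 × 475 = 0.7843 mm.
A stress of 52 MPa corresponds to the wall pushing the shaft back by σL/E = 52×475/(192×10³) = 0.1286 mm.
The gap must absorb the remainder: g_min = 0.7843 − 0.1286 = 0.6557 mm.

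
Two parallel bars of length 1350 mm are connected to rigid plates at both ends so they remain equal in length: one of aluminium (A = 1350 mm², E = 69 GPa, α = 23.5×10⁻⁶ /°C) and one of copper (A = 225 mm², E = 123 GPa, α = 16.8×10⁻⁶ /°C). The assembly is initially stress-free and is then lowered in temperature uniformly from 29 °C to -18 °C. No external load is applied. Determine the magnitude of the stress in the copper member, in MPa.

σ ≈ 29.9 MPa (compressive)

The aluminium has the larger α, so on cooling it would change length more than the copper if both were free. The rigid plates force a common final length, so the aluminium is put into tension and the copper into compression, with equal and opposite forces P (no external load).
Equating the net (thermal + elastic) strains gives |α₁ − α₂|·ΔT = P·[1/(A₁E₁) + 1/(A₂E₂)].
|α₁ − α₂|·ΔT = 6.7×10⁻⁶ × 47 = 0.0003149.
1/(A₁E₁) + 1/(A₂E₂) = 1/(1350×69×10³) + 1/(225×123×10³) = 4.687×10⁻⁸ N⁻¹.
P = 0.0003149 / 4.687×10⁻⁸ = 6719 N = 6.719 kN.
σ_{copper} = P/A₂ = 6719/225 = 29.86 MPa, compressive.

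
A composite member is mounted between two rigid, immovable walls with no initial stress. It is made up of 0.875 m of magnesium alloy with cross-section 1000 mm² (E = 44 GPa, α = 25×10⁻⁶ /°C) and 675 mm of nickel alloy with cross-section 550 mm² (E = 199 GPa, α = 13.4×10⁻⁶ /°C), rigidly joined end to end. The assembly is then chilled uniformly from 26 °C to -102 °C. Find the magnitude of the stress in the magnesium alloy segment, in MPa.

With the walls removed the bar would change length by δ_free = Σ αᵢΔT Lᵢ = 25×10⁻⁶×128×875 + 13.4×10⁻⁶×128×675 = 3.958 mm.
Since the ends are fixed, an axial force P builds up, equal in every segment, with P · Σ Lᵢ/(AᵢEᵢ) = δ_free.
The series flexibility is Σ Lᵢ/(AᵢEᵢ) = 875/(1000×44×10³) + 675/(550×199×10³) = 2.605×10⁻⁵ mm/N.
P = 3.958 / 2.605×10⁻⁵ = 151900 N = 151.9 kN, tensile.
σ_{magnesium alloy} = P / A = 151900 / 1000 = 151.9 MPa.

σ ≈ 152 MPa (tensile)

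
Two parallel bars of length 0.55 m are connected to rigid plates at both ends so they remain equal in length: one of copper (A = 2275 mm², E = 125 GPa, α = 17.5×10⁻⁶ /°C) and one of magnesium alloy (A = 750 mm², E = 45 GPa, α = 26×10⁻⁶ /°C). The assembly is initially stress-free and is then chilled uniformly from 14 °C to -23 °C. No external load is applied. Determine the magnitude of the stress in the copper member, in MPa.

Both members must finish at the same length. With the larger α, the magnesium alloy tends to over-contract; the plates restrain it, putting the magnesium alloy in tension and the copper in compression. With no external load the two internal forces are equal and opposite, magnitude P.
Equating the net (thermal + elastic) strains gives |α₁ − α₂|·ΔT = P·[1/(A₁E₁) + 1/(A₂E₂)].
|α₁ − α₂|·ΔT = 8.5×10⁻⁶ × 37 = 0.0003145.
1/(A₁E₁) + 1/(A₂E₂) = 1/(2275×125×10³) + 1/(750×45×10³) = 3.315×10⁻⁸ N⁻¹.
So P = 0.0003145 / 3.315×10⁻⁸ = 9.488 kN.
σ_{copper} = P/A₁ = 9488/2275 = 4.171 MPa, compressive.

σ ≈ 4.17 MPa (compressive)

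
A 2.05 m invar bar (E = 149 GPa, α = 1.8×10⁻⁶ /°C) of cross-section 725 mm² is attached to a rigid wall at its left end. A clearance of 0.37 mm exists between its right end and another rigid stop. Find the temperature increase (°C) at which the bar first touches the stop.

ΔT ≈ 100 °C

The gap closes when αΔT L = 0.37 mm, since the bar is still unstressed at that instant.
So ΔT = g/(αL) = 0.37/(1.8×10⁻⁶ × 2050) = 100.3 °C.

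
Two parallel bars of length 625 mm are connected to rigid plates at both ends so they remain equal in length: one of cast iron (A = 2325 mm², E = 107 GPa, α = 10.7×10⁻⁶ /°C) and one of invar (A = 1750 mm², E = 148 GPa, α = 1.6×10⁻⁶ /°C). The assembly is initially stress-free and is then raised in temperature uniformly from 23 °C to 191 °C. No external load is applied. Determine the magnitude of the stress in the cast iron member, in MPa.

σ ≈ 83.4 MPa (compressive)

Both members must finish at the same length. With the larger α, the cast iron tends to over-expand; the plates restrain it, putting the cast iron in compression and the invar in tension. With no external load the two internal forces are equal and opposite, magnitude P.
Equating the net (thermal + elastic) strains gives |α₁ − α₂|·ΔT = P·[1/(A₁E₁) + 1/(A₂E₂)].
|α₁ − α₂|·ΔT = 9.1×10⁻⁶ × 168 = 0.001529.
1/(A₁E₁) + 1/(A₂E₂) = 1/(2325×107×10³) + 1/(1750×148×10³) = 7.881×10⁻⁹ N⁻¹.
So P = 0.001529 / 7.881×10⁻⁹ = 194 kN.
σ_{cast iron} = P/A₁ = 194000/2325 = 83.44 MPa, compressive.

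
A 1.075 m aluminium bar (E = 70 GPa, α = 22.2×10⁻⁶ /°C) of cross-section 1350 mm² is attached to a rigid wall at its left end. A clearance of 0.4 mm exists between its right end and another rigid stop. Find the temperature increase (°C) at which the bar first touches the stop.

ΔT ≈ 16.8 °C

Contact occurs when the free expansion equals the gap: αΔT L = 0.4 mm.
So ΔT = g/(αL) = 0.4/(22.2×10⁻⁶ × 1075) = 16.76 °C.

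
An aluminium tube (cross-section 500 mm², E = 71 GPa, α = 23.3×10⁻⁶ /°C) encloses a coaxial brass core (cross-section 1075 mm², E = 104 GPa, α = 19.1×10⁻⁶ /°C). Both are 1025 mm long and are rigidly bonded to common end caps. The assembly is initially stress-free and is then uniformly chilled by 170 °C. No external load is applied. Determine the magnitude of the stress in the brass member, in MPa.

The aluminium has the larger α, so on cooling it would change length more than the brass if both were free. The rigid plates force a common final length, so the aluminium is put into tension and the brass into compression, with equal and opposite forces P (no external load).
Equating the net (thermal + elastic) strains gives |α₁ − α₂|·ΔT = P·[1/(A₁E₁) + 1/(A₂E₂)].
|α₁ − α₂|·ΔT = 4.2×10⁻⁶ × 170 = 0.000714.
1/(A₁E₁) + 1/(A₂E₂) = 1/(500×71×10³) + 1/(1075×104×10³) = 3.711×10⁻⁸ N⁻¹.
P = 0.000714 / 3.711×10⁻⁸ = 19240 N = 19.24 kN.
σ_{brass} = P/A₂ = 19240/1075 = 17.9 MPa, compressive.

σ ≈ 17.9 MPa (compressive)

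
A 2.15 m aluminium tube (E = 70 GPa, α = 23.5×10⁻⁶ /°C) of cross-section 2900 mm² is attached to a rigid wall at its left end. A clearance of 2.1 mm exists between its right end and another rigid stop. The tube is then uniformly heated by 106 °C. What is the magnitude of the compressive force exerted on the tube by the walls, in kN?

P ≈ 307 kN

Unrestrained expansion: δ_free = αΔT L = 23.5×10⁻⁶ × 106 × 2150 = 5.356 mm.
After closing the 2.1 mm clearance, 5.356 − 2.1 = 3.256 mm of expansion remains to be suppressed by the wall.
Compatibility: PL/(AE) = 3.256 mm, so σ = P/A = E × (3.256/2150) = 106 MPa.
Force on the wall = σA = 106 × 2900 mm² = 307.4 kN.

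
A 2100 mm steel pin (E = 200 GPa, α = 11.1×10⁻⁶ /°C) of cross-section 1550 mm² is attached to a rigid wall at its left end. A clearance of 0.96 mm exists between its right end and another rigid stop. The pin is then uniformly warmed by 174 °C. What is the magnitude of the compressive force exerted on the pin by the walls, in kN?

If the wall were absent the pin would grow by αΔT L = 11.1×10⁻⁶ × 174 × 2100 = 4.056 mm.
The gap closes (δ_free > 0.96 mm) and the wall then resists a further 4.056 − 0.96 = 3.096 mm of expansion.
That suppressed elongation corresponds to σ = E·Δ/L = 200×10³ × 3.096/2100 = 294.9 MPa.
P = σA = 294.9 × 1550 = 457 kN.

P ≈ 457 kN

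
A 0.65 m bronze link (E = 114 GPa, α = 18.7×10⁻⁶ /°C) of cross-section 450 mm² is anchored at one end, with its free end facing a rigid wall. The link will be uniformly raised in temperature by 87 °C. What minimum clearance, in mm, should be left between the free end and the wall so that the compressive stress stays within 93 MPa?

With no wall the link would lengthen by αΔT L = 18.7×10⁻⁶ × 87 × 650 = 1.057 mm.
A stress of 93 MPa corresponds to the wall pushing the link back by σL/E = 93×650/(114×10³) = 0.5303 mm.
So the gap has to take up the difference, g_min = δ_free − σL/E = 1.057 − 0.5303 = 0.5272 mm.

g ≈ 0.527 mm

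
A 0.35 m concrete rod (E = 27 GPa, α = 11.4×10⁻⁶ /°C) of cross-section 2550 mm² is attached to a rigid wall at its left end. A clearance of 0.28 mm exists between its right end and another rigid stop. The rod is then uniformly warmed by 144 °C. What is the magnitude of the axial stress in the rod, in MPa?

σ ≈ 22.7 MPa (compressive)

If the wall were absent the rod would grow by αΔT L = 11.4×10⁻⁶ × 144 × 350 = 0.5746 mm.
After closing the 0.28 mm clearance, 0.5746 − 0.28 = 0.2946 mm of expansion remains to be suppressed by the wall.
That suppressed elongation corresponds to σ = E·Δ/L = 27×10³ × 0.2946/350 = 22.72 MPa.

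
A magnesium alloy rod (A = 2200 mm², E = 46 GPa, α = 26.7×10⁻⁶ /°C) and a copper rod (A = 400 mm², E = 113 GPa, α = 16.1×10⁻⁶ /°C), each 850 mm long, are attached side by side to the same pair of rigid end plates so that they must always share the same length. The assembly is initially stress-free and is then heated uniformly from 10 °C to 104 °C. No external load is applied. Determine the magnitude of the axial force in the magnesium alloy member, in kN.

The magnesium alloy has the larger α, so on heating it would change length more than the copper if both were free. The rigid plates force a common final length, so the magnesium alloy is put into compression and the copper into tension, with equal and opposite forces P (no external load).
Compatibility of the two members (thermal + elastic change equal): (α₁ − α₂)ΔT = P·[1/(A₁E₁) + 1/(A₂E₂)].
|α₁ − α₂|·ΔT = 10.6×10⁻⁶ × 94 = 0.0009964.
1/(A₁E₁) + 1/(A₂E₂) = 1/(2200×46×10³) + 1/(400×113×10³) = 3.201×10⁻⁸ N⁻¹.
So P = 0.0009964 / 3.201×10⁻⁸ = 31.13 kN.

P ≈ 31.1 kN (compressive in the magnesium alloy)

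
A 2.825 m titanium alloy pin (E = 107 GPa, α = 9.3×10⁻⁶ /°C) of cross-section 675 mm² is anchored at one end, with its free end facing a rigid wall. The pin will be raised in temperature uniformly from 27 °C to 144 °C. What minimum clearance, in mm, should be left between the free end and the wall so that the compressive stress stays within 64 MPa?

With no wall the pin would lengthen by αΔT L = 9.3×10⁻⁶ × 117 × 2825 = 3.074 mm.
At the allowable stress the elastic shortening the wall may impose is σL/E = 64 × 2825 / (107×10³) = 1.69 mm.
So the gap has to take up the difference, g_min = δ_free − σL/E = 3.074 − 1.69 = 1.384 mm.

g ≈ 1.38 mm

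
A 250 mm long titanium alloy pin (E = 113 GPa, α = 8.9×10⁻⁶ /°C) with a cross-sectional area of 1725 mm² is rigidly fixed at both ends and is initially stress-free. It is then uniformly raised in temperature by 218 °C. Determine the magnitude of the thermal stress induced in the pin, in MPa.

Because both ends are immovable the net strain is zero, and the suppressed thermal strain is αΔT = 8.9×10⁻⁶ × 218 = 1940.2×10⁻⁶.
σ = EαΔT = 113×10³ × 8.9×10⁻⁶ × 218 = 219.2 MPa (compressive; the pin is trying to expand).

σ ≈ 219 MPa (compressive)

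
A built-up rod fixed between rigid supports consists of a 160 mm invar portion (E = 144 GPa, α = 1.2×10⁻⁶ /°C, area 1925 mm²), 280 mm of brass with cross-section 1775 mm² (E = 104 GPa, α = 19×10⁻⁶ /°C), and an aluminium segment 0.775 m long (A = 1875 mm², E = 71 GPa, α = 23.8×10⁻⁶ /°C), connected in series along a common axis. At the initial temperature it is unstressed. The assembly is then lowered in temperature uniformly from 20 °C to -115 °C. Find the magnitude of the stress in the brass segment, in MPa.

Free thermal contraction of the whole bar: Σ αᵢΔT Lᵢ = 1.2×10⁻⁶×135×160 + 19×10⁻⁶×135×280 + 23.8×10⁻⁶×135×775 = 3.234 mm.
Since the ends are fixed, an axial force P builds up, equal in every segment, with P · Σ Lᵢ/(AᵢEᵢ) = δ_free.
The series flexibility is Σ Lᵢ/(AᵢEᵢ) = 160/(1925×144×10³) + 280/(1775×104×10³) + 775/(1875×71×10³) = 7.916×10⁻⁶ mm/N.
P = 3.234 / 7.916×10⁻⁶ = 408600 N = 408.6 kN, tensile.
σ_{brass} = P / A = 408600 / 1775 = 230.2 MPa.

σ ≈ 230 MPa (tensile)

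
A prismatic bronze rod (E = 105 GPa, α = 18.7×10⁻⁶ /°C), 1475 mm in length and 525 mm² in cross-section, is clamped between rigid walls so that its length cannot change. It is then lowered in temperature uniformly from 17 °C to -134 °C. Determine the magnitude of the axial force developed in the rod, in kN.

Full restraint means ε = 0, so the stress is σ = EαΔT = 105×10³ × 18.7×10⁻⁶ × 151 = 296.5 MPa.
P = AEαΔT = 525 × 105×10³ × 18.7×10⁻⁶ × 151 = 155.7 kN (tensile).

P ≈ 156 kN (tensile)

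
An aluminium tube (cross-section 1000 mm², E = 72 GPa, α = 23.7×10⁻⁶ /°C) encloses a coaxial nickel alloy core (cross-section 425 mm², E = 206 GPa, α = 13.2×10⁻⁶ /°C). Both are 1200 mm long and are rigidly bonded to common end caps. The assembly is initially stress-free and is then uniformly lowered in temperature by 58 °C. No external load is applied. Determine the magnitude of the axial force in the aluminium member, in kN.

The aluminium has the larger α, so on cooling it would change length more than the nickel alloy if both were free. The rigid plates force a common final length, so the aluminium is put into tension and the nickel alloy into compression, with equal and opposite forces P (no external load).
Equating the net (thermal + elastic) strains gives |α₁ − α₂|·ΔT = P·[1/(A₁E₁) + 1/(A₂E₂)].
|α₁ − α₂|·ΔT = 10.5×10⁻⁶ × 58 = 0.000609.
1/(A₁E₁) + 1/(A₂E₂) = 1/(1000×72×10³) + 1/(425×206×10³) = 2.531×10⁻⁸ N⁻¹.
P = 0.000609 / 2.531×10⁻⁸ = 24060 N = 24.06 kN.

P ≈ 24.1 kN (tensile in the aluminium)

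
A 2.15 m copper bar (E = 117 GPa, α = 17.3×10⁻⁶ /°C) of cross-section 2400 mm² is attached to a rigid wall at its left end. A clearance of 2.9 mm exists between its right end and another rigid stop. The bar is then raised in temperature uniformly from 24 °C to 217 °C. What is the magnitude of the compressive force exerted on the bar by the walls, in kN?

If the wall were absent the bar would grow by αΔT L = 17.3×10⁻⁶ × 193 × 2150 = 7.179 mm.
This exceeds the 2.9 mm gap, so the wall pushes back. The portion of expansion that must be recovered elastically is δ_free − gap = 7.179 − 2.9 = 4.279 mm.
That suppressed elongation corresponds to σ = E·Δ/L = 117×10³ × 4.279/2150 = 232.8 MPa.
Force on the wall = σA = 232.8 × 2400 mm² = 558.8 kN.

P ≈ 559 kN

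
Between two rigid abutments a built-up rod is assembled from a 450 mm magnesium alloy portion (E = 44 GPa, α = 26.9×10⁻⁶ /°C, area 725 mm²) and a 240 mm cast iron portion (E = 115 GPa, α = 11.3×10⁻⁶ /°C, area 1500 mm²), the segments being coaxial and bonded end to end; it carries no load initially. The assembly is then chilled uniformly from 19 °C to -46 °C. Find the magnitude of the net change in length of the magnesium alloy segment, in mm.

|ΔL| ≈ 0.0898 mm

With the walls removed the bar would change length by δ_free = Σ αᵢΔT Lᵢ = 26.9×10⁻⁶×65×450 + 11.3×10⁻⁶×65×240 = 0.9631 mm.
The walls prevent any net length change, so an axial force P (same in every segment) develops. Compatibility: P · Σ Lᵢ/(AᵢEᵢ) = δ_free.
The series flexibility is Σ Lᵢ/(AᵢEᵢ) = 450/(725×44×10³) + 240/(1500×115×10³) = 1.55×10⁻⁵ mm/N.
P = 0.9631 / 1.55×10⁻⁵ = 62140 N = 62.14 kN, tensile.
For the magnesium alloy segment, free thermal change = 26.9×10⁻⁶×65×450 = 0.7868 mm and elastic change from P = 62140×450/(725×44×10³) = 0.8766 mm; these oppose, so the net change is 0.0898 mm (segment lengthens).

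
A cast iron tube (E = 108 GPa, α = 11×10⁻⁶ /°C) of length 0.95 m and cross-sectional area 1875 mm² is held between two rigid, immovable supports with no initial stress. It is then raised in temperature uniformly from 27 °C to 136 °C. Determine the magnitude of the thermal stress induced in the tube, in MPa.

σ ≈ 129 MPa (compressive)

Because both ends are immovable the net strain is zero, and the suppressed thermal strain is αΔT = 11×10⁻⁶ × 109 = 1199×10⁻⁶.
σ = EαΔT = 108×10³ × 11×10⁻⁶ × 109 = 129.5 MPa (compressive; the tube is trying to expand).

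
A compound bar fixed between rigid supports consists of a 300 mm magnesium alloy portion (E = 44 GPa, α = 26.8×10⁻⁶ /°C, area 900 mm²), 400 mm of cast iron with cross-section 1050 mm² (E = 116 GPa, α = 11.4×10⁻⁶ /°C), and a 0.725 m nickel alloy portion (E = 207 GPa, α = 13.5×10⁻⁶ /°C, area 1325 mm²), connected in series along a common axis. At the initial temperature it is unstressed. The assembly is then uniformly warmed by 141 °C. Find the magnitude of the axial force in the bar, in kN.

P ≈ 234 kN (compressive)

With the walls removed the bar would change length by δ_free = Σ αᵢΔT Lᵢ = 26.8×10⁻⁶×141×300 + 11.4×10⁻⁶×141×400 + 13.5×10⁻⁶×141×725 = 3.157 mm.
Since the ends are fixed, an axial force P builds up, equal in every segment, with P · Σ Lᵢ/(AᵢEᵢ) = δ_free.
Σ Lᵢ/(AᵢEᵢ) = 300/(900×44×10³) + 400/(1050×116×10³) + 725/(1325×207×10³) = 1.35×10⁻⁵ mm/N.
P = 3.157 / 1.35×10⁻⁵ = 233800 N = 233.8 kN, compressive.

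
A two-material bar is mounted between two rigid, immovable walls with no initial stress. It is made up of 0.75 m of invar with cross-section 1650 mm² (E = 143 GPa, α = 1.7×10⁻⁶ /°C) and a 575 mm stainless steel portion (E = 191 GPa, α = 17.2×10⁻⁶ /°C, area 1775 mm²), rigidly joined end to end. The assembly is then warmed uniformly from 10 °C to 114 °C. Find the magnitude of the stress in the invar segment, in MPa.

σ ≈ 144 MPa (compressive)

With the walls removed the bar would change length by δ_free = Σ αᵢΔT Lᵢ = 1.7×10⁻⁶×104×750 + 17.2×10⁻⁶×104×575 = 1.161 mm.
The walls prevent any net length change, so an axial force P (same in every segment) develops. Compatibility: P · Σ Lᵢ/(AᵢEᵢ) = δ_free.
Σ Lᵢ/(AᵢEᵢ) = 750/(1650×143×10³) + 575/(1775×191×10³) = 4.875×10⁻⁶ mm/N.
P = 1.161 / 4.875×10⁻⁶ = 238200 N = 238.2 kN, compressive.
σ_{invar} = P / A = 238200 / 1650 = 144.4 MPa.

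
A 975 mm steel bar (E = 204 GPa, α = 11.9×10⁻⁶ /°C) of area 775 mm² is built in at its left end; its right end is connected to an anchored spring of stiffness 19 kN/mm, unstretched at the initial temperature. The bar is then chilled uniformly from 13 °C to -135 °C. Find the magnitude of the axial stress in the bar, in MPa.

Free thermal contraction: δ_free = αΔT L = 11.9×10⁻⁶ × 148 × 975 = 1.717 mm.
With a force P in the spring, the elastic change of the bar is PL/(AE) and that of the spring is P/k; compatibility requires their sum to equal δ_free.
So P = δ_free / [L/(AE) + 1/k] = 1.717 / [ 975/(775×204×10³) + 1/(19×10³) ].
P = 1.717 / 5.88×10⁻⁵ = 29200 N.
σ = P/A = 29200/775 = 37.68 MPa.

σ ≈ 37.7 MPa (tensile)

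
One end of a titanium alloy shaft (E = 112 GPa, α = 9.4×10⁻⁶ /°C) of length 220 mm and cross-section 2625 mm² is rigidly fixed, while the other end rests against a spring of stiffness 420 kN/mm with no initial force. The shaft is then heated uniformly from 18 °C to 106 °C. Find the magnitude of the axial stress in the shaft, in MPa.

σ ≈ 22.2 MPa (compressive)

Free thermal expansion: δ_free = αΔT L = 9.4×10⁻⁶ × 88 × 220 = 0.182 mm.
Let P be the compressive force at the spring. The shaft shortens elastically by PL/(AE) and the spring compresses by P/k; together these equal δ_free.
P [ L/(AE) + 1/k ] = δ_free → P [ 220/(2625×112×10³) + 1/(420×10³) ] = 0.182.
P = 0.182 / 3.129×10⁻⁶ = 58160 N.
σ = P/A = 58160/2625 = 22.15 MPa.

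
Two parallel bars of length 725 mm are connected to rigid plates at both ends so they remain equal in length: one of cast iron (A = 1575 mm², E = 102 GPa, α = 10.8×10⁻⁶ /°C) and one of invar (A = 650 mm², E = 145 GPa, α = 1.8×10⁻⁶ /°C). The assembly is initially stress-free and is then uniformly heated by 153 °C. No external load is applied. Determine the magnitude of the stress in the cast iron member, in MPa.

Equilibrium of a rigid end plate with no external load gives equal and opposite internal forces ±P in the two members. Since α_{cast iron} > α_{invar}, heating drives the cast iron into compression and the invar into tension.
Compatibility of the two members (thermal + elastic change equal): (α₁ − α₂)ΔT = P·[1/(A₁E₁) + 1/(A₂E₂)].
|α₁ − α₂|·ΔT = 9×10⁻⁶ × 153 = 0.001377.
1/(A₁E₁) + 1/(A₂E₂) = 1/(1575×102×10³) + 1/(650×145×10³) = 1.683×10⁻⁸ N⁻¹.
So P = 0.001377 / 1.683×10⁻⁸ = 81.79 kN.
σ_{cast iron} = P/A₁ = 81790/1575 = 51.93 MPa, compressive.

σ ≈ 51.9 MPa (compressive)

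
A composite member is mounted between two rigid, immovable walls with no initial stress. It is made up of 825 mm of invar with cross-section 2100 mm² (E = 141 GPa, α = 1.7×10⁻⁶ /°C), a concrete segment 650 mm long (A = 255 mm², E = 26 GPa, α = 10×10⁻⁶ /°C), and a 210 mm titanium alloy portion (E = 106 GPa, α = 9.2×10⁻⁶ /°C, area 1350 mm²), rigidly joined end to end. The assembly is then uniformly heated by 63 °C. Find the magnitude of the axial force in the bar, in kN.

P ≈ 6.06 kN (compressive)

Free thermal expansion of the whole bar: Σ αᵢΔT Lᵢ = 1.7×10⁻⁶×63×825 + 10×10⁻⁶×63×650 + 9.2×10⁻⁶×63×210 = 0.6196 mm.
The rigid supports impose zero overall length change; the single axial force P common to all segments must satisfy P Σ Lᵢ/(AᵢEᵢ) = δ_free.
The series flexibility is Σ Lᵢ/(AᵢEᵢ) = 825/(2100×141×10³) + 650/(255×26×10³) + 210/(1350×106×10³) = 0.0001023 mm/N.
Hence P = δ_free / Σ(L/AE) = 0.6196/0.0001023 = 6.057 kN (compressive).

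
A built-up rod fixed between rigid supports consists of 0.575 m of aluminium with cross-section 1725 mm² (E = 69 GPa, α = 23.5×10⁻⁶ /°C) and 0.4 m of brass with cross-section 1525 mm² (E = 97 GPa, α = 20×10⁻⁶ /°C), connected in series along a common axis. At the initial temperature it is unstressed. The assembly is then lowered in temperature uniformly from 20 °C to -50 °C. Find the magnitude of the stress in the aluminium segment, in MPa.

If the supports were absent, the total length change would be Σ αᵢΔT Lᵢ = 23.5×10⁻⁶×70×575 + 20×10⁻⁶×70×400 = 1.506 mm.
Since the ends are fixed, an axial force P builds up, equal in every segment, with P · Σ Lᵢ/(AᵢEᵢ) = δ_free.
Σ Lᵢ/(AᵢEᵢ) = 575/(1725×69×10³) + 400/(1525×97×10³) = 7.535×10⁻⁶ mm/N.
Hence P = δ_free / Σ(L/AE) = 1.506/7.535×10⁻⁶ = 199.9 kN (tensile).
σ_{aluminium} = P / A = 199900 / 1725 = 115.9 MPa.

σ ≈ 116 MPa (tensile)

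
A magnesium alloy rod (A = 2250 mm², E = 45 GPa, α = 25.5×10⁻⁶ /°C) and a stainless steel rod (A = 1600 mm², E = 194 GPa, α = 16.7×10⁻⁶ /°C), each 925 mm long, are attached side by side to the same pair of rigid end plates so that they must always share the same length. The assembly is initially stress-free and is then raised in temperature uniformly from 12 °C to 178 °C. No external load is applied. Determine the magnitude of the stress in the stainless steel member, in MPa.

Equilibrium of a rigid end plate with no external load gives equal and opposite internal forces ±P in the two members. Since α_{magnesium alloy} > α_{stainless steel}, heating drives the magnesium alloy into compression and the stainless steel into tension.
Equating the net (thermal + elastic) strains gives |α₁ − α₂|·ΔT = P·[1/(A₁E₁) + 1/(A₂E₂)].
|α₁ − α₂|·ΔT = 8.8×10⁻⁶ × 166 = 0.001461.
1/(A₁E₁) + 1/(A₂E₂) = 1/(2250×45×10³) + 1/(1600×194×10³) = 1.31×10⁻⁸ N⁻¹.
P = 0.001461 / 1.31×10⁻⁸ = 111500 N = 111.5 kN.
σ_{stainless steel} = P/A₂ = 111500/1600 = 69.7 MPa, tensile.

σ ≈ 69.7 MPa (tensile)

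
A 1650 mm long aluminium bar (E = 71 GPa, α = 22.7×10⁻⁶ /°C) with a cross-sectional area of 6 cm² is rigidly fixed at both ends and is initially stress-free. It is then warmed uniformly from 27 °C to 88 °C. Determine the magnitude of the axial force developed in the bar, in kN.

Full restraint means ε = 0, so the stress is σ = EαΔT = 71×10³ × 22.7×10⁻⁶ × 61 = 98.31 MPa.
Axial force P = σA = 98.31 × 600 = 58990 N = 58.99 kN, compressive.

P ≈ 59 kN (compressive)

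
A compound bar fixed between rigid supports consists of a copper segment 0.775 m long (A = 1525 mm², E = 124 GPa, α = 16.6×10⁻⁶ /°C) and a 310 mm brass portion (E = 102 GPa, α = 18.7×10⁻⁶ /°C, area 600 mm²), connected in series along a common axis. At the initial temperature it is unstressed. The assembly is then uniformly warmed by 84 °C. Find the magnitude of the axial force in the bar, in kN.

P ≈ 171 kN (compressive)

If the supports were absent, the total length change would be Σ αᵢΔT Lᵢ = 16.6×10⁻⁶×84×775 + 18.7×10⁻⁶×84×310 = 1.568 mm.
The walls prevent any net length change, so an axial force P (same in every segment) develops. Compatibility: P · Σ Lᵢ/(AᵢEᵢ) = δ_free.
Σ Lᵢ/(AᵢEᵢ) = 775/(1525×124×10³) + 310/(600×102×10³) = 9.164×10⁻⁶ mm/N.
Hence P = δ_free / Σ(L/AE) = 1.568/9.164×10⁻⁶ = 171.1 kN (compressive).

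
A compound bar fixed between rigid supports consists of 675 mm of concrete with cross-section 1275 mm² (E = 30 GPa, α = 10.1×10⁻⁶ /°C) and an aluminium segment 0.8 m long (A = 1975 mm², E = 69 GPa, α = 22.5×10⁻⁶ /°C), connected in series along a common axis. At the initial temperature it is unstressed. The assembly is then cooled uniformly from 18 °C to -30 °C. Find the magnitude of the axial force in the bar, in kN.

P ≈ 50.7 kN (tensile)

If the supports were absent, the total length change would be Σ αᵢΔT Lᵢ = 10.1×10⁻⁶×48×675 + 22.5×10⁻⁶×48×800 = 1.191 mm.
The walls prevent any net length change, so an axial force P (same in every segment) develops. Compatibility: P · Σ Lᵢ/(AᵢEᵢ) = δ_free.
Σ Lᵢ/(AᵢEᵢ) = 675/(1275×30×10³) + 800/(1975×69×10³) = 2.352×10⁻⁵ mm/N.
P = 1.191 / 2.352×10⁻⁵ = 50650 N = 50.65 kN, tensile.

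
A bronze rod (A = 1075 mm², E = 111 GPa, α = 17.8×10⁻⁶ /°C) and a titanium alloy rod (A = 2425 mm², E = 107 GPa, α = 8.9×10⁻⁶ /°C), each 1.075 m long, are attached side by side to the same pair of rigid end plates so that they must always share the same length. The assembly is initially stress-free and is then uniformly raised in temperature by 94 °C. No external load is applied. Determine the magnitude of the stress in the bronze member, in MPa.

σ ≈ 63.6 MPa (compressive)

Both members must finish at the same length. With the larger α, the bronze tends to over-expand; the plates restrain it, putting the bronze in compression and the titanium alloy in tension. With no external load the two internal forces are equal and opposite, magnitude P.
Equating the net (thermal + elastic) strains gives |α₁ − α₂|·ΔT = P·[1/(A₁E₁) + 1/(A₂E₂)].
|α₁ − α₂|·ΔT = 8.9×10⁻⁶ × 94 = 0.0008366.
1/(A₁E₁) + 1/(A₂E₂) = 1/(1075×111×10³) + 1/(2425×107×10³) = 1.223×10⁻⁸ N⁻¹.
P = 0.0008366 / 1.223×10⁻⁸ = 68380 N = 68.38 kN.
σ_{bronze} = P/A₁ = 68380/1075 = 63.61 MPa, compressive.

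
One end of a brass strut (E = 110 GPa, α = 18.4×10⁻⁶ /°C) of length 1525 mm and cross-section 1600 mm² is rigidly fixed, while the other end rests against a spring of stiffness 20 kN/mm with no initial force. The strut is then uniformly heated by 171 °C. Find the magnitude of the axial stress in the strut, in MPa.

σ ≈ 51.1 MPa (compressive)

If the spring were absent the strut would lengthen by αΔT L = 18.4×10⁻⁶ × 171 × 1525 = 4.798 mm.
Let P be the compressive force at the spring. The strut shortens elastically by PL/(AE) and the spring compresses by P/k; together these equal δ_free.
P [ L/(AE) + 1/k ] = δ_free → P [ 1525/(1600×110×10³) + 1/(20×10³) ] = 4.798.
P = 4.798 / 5.866×10⁻⁵ = 81790 N.
σ = P/A = 81790/1600 = 51.12 MPa.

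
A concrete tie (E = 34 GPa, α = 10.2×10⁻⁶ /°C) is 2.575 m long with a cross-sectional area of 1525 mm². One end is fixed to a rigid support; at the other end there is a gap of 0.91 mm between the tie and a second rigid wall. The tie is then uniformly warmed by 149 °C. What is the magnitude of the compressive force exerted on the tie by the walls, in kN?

If the wall were absent the tie would grow by αΔT L = 10.2×10⁻⁶ × 149 × 2575 = 3.913 mm.
The gap closes (δ_free > 0.91 mm) and the wall then resists a further 3.913 − 0.91 = 3.003 mm of expansion.
Compatibility: PL/(AE) = 3.003 mm, so σ = P/A = E × (3.003/2575) = 39.66 MPa.
Force on the wall = σA = 39.66 × 1525 mm² = 60.48 kN.

P ≈ 60.5 kN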